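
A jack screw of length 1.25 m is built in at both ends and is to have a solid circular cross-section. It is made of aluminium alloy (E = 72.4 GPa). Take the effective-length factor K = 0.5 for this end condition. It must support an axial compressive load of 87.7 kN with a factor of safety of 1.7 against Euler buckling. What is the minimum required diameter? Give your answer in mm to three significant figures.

d ≈ 35.9 mm

Required P_cr = n·P = 1.7 × 87.7 = 149.1 kN
L_e = K·L = 0.5 × 1.25 = 0.6250 m
Required I = P_cr·L_e²/(π²E) = 1.491×10^5 × 0.6250² / (π² × 7.24×10^10) = 8.150×10^-8 m⁴
I_req = 8.150×10^4 mm⁴
Solid circle: I = πd⁴/64  ⇒  d = (64I/π)^(1/4) = (64×8.150×10^4/π)^(1/4) = 35.9 mm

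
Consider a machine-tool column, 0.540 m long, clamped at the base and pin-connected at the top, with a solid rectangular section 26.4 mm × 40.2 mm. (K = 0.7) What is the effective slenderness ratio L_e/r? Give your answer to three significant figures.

λ ≈ 49.6

Buckling occurs about the weak axis: I_min = h·b³/12 with b = 26.4 mm (the shorter side).
I_min = 40.2×26.4³/12 = 6.164×10^4 mm⁴
A = 1.061×10^3 mm²;  r_min = √(I/A) = √(6.164×10^4/1.061×10^3) = 7.621 mm
L_e = K·L = 0.7 × 0.540 m = 0.3780 m = 378.00 mm
λ = L_e / r_min = 378.00 / 7.621 = 49.6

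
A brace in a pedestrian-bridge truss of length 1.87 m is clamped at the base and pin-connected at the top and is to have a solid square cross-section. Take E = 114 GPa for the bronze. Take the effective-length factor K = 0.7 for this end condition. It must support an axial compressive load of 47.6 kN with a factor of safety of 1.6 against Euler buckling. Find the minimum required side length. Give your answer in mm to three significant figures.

Required P_cr = n·P = 1.6 × 47.6 = 76.16 kN
L_e = K·L = 0.7 × 1.87 = 1.309 m
Required I = P_cr·L_e²/(π²E) = 7.616×10^4 × 1.309² / (π² × 1.14×10^11) = 1.160×10^-7 m⁴
I_req = 1.160×10^5 mm⁴
Solid square: I = a⁴/12  ⇒  a = (12I)^(1/4) = (12×1.160×10^5)^(1/4) = 34.3 mm

a ≈ 34.3 mm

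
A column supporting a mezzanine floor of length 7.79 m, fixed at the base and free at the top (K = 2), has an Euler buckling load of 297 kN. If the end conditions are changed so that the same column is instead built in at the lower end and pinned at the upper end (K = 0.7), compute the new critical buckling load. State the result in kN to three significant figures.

P_cr ∝ 1/K², so P_cr,new = P_cr,old × (K_old/K_new)² = 297 × (2/0.7)²
= 297 × 8.163 = 2420 kN

P_cr ≈ 2420 kN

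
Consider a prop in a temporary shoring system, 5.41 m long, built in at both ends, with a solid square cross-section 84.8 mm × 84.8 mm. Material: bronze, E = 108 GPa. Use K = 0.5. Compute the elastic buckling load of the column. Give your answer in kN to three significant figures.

P_cr ≈ 628 kN

I = a⁴/12 = 84.8⁴/12 = 4.309×10^6 mm⁴
I = 4.309×10^6 mm⁴ = 4.309×10^-6 m⁴
Effective length L_e = K·L = 0.5 × 5.41 = 2.705 m
P_cr = π²EI / L_e² = π² × 108×10⁹ × 4.309×10^-6 / 2.705² = 6.278×10^5 N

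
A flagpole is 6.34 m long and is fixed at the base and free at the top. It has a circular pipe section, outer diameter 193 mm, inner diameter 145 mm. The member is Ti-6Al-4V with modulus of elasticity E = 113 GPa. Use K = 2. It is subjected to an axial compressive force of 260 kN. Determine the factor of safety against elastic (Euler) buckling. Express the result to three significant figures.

d_o = 193 mm, d_i = 145 mm
I = π(d_o⁴ − d_i⁴)/64 = π(193⁴ − 145.0⁴)/64 = 4.641×10^7 mm⁴
I = 4.641×10^7 mm⁴ = 4.641×10^-5 m⁴
Effective length L_e = K·L = 2 × 6.34 = 12.68 m
P_cr = π²EI / L_e² = π² × 113×10⁹ × 4.641×10^-5 / 12.68² = 3.219×10^5 N
Factor of safety n = P_cr / P = 321.92 / 260 = 1.24

n ≈ 1.24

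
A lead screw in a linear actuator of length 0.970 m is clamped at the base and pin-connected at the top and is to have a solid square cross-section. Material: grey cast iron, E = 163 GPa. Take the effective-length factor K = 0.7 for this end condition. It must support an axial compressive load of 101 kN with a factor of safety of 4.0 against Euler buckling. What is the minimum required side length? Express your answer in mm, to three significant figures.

a ≈ 34.3 mm

Required P_cr = n·P = 4.0 × 101 = 404.0 kN
L_e = K·L = 0.7 × 0.970 = 0.6790 m
Required I = P_cr·L_e²/(π²E) = 4.040×10^5 × 0.6790² / (π² × 1.63×10^11) = 1.158×10^-7 m⁴
I_req = 1.158×10^5 mm⁴
Solid square: I = a⁴/12  ⇒  a = (12I)^(1/4) = (12×1.158×10^5)^(1/4) = 34.3 mm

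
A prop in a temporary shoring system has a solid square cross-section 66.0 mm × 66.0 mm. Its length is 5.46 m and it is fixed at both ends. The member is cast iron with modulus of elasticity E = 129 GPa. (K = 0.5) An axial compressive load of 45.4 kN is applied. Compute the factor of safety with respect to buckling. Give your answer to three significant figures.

n ≈ 5.95

I = a⁴/12 = 66.0⁴/12 = 1.581×10^6 mm⁴
I = 1.581×10^6 mm⁴ = 1.581×10^-6 m⁴
Effective length L_e = K·L = 0.5 × 5.46 = 2.730 m
P_cr = π²EI / L_e² = π² × 129×10⁹ × 1.581×10^-6 / 2.730² = 2.701×10^5 N
Factor of safety n = P_cr / P = 270.12 / 45.4 = 5.95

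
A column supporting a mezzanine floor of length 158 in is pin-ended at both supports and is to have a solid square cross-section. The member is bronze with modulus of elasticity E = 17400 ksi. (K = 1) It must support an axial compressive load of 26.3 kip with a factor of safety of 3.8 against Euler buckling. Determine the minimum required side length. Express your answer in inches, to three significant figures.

a ≈ 3.63 in

Required P_cr = n·P = 3.8 × 26.3 = 99.94 kip
L_e = K·L = 1 × 158 = 158.0 in
Required I = P_cr·L_e²/(π²E) = 9.994×10^4 × 158.0² / (π² × 1.74×10^7) = 14.53 in⁴
Solid square: I = a⁴/12  ⇒  a = (12I)^(1/4) = (12×14.53)^(1/4) = 3.63 in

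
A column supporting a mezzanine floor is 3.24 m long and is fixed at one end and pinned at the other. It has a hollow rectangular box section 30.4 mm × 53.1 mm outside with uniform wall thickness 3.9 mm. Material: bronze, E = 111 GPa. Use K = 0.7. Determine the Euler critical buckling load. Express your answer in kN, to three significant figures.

P_cr ≈ 17.2 kN

Inner dimensions: h_i = 53.1 − 2×3.9 = 45.30 mm, b_i = 30.4 − 2×3.9 = 22.60 mm
Weak-axis I_min = (h_o·b_o³ − h_i·b_i³)/12 with b_o = 30.4, b_i = 22.60 mm (shorter outer/inner sides).
I_min = (53.1×30.4³ − 45.30×22.60³)/12 = 8.074×10^4 mm⁴
I = 8.074×10^4 mm⁴ = 8.074×10^-8 m⁴
Effective length L_e = K·L = 0.7 × 3.24 = 2.268 m
P_cr = π²EI / L_e² = π² × 111×10⁹ × 8.074×10^-8 / 2.268² = 1.720×10^4 N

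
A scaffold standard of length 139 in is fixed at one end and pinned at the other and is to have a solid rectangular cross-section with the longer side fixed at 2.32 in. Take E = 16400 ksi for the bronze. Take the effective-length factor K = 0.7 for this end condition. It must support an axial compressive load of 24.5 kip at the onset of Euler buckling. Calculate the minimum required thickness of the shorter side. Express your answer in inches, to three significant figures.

L_e = K·L = 0.7 × 139 = 97.30 in
Required I = P_cr·L_e²/(π²E) = 2.450×10^4 × 97.30² / (π² × 1.64×10^7) = 1.433 in⁴
Rectangle, weak axis: I_min = h·b³/12 with h = 2.32 in fixed  ⇒  b = (12I/h)^(1/3) = 1.95 in

b ≈ 1.95 in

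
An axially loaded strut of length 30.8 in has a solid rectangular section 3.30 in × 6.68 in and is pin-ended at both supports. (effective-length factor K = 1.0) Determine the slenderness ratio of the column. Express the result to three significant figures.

For a rectangle r_min = b/√12 = 3.30/√12 = 0.9526 in
L_e = K·L = 1 × 30.8 = 30.80 in
λ = L_e / r_min = 30.800 / 0.9526 = 32.3

λ ≈ 32.3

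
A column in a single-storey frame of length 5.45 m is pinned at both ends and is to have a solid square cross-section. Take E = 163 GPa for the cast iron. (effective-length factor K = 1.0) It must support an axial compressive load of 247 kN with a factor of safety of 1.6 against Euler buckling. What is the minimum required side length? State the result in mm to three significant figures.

a ≈ 96.7 mm

Required P_cr = n·P = 1.6 × 247 = 395.2 kN
L_e = K·L = 1 × 5.45 = 5.450 m
Required I = P_cr·L_e²/(π²E) = 3.952×10^5 × 5.450² / (π² × 1.63×10^11) = 7.297×10^-6 m⁴
I_req = 7.297×10^6 mm⁴
Solid square: I = a⁴/12  ⇒  a = (12I)^(1/4) = (12×7.297×10^6)^(1/4) = 96.7 mm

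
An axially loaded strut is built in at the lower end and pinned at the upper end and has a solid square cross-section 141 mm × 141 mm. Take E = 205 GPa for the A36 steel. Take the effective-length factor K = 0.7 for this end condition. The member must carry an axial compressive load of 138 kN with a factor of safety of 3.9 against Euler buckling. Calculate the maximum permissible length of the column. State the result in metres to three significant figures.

L_max ≈ 15.9 m

I = a⁴/12 = 141⁴/12 = 3.294×10^7 mm⁴
I = 3.294×10^-5 m⁴
Required critical load P_cr = n·P = 3.9 × 138 = 538.2 kN = 5.382×10^5 N
From P_cr = π²EI/(K·L)²:  L = (1/K)·√(π²EI/P_cr) = (1/0.7)·√(π²×2.05×10^11×3.294×10^-5/5.382×10^5)
L = 15.9 m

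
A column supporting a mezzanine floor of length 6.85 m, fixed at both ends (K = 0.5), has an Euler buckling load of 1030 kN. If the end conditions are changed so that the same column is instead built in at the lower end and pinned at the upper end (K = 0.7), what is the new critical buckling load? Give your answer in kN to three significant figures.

P_cr ≈ 526 kN

P_cr ∝ 1/K², so P_cr,new = P_cr,old × (K_old/K_new)² = 1030 × (0.5/0.7)²
= 1030 × 0.5102 = 526 kN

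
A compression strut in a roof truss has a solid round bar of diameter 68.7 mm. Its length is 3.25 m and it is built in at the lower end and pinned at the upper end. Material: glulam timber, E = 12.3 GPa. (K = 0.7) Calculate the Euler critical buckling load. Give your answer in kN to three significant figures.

I = πd⁴/64 = π×68.7⁴/64 = 1.093×10^6 mm⁴
I = 1.093×10^6 mm⁴ = 1.093×10^-6 m⁴
Effective length L_e = K·L = 0.7 × 3.25 = 2.275 m
P_cr = π²EI / L_e² = π² × 12.3×10⁹ × 1.093×10^-6 / 2.275² = 2.565×10^4 N

P_cr ≈ 25.6 kN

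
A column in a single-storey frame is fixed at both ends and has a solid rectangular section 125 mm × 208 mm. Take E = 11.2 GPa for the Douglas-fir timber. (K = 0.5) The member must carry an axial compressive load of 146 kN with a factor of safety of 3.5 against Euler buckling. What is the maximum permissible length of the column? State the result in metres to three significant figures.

L_max ≈ 5.41 m

Buckling occurs about the weak axis: I_min = h·b³/12 with b = 125 mm (the shorter side).
I_min = 208×125³/12 = 3.385×10^7 mm⁴
I = 3.385×10^-5 m⁴
Required critical load P_cr = n·P = 3.5 × 146 = 511.0 kN = 5.110×10^5 N
From P_cr = π²EI/(K·L)²:  L = (1/K)·√(π²EI/P_cr) = (1/0.5)·√(π²×1.12×10^10×3.385×10^-5/5.110×10^5)
L = 5.41 m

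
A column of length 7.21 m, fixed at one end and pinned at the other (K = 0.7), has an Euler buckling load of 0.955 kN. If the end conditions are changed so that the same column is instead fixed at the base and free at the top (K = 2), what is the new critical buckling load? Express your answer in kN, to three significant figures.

P_cr ≈ 0.117 kN

P_cr ∝ 1/K², so P_cr,new = P_cr,old × (K_old/K_new)² = 0.955 × (0.7/2)²
= 0.955 × 0.1225 = 0.117 kN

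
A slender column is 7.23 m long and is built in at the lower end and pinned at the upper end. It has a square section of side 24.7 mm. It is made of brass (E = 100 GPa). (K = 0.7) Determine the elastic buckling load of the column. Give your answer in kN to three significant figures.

P_cr ≈ 1.20 kN

I = a⁴/12 = 24.7⁴/12 = 3.102×10^4 mm⁴
I = 3.102×10^4 mm⁴ = 3.102×10^-8 m⁴
Effective length L_e = K·L = 0.7 × 7.23 = 5.061 m
P_cr = π²EI / L_e² = π² × 100×10⁹ × 3.102×10^-8 / 5.061² = 1.195×10^3 N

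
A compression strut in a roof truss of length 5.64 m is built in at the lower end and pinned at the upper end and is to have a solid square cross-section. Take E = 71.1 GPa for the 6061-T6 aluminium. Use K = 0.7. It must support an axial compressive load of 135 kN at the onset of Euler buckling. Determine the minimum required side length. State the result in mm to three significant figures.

a ≈ 77.5 mm

L_e = K·L = 0.7 × 5.64 = 3.948 m
Required I = P_cr·L_e²/(π²E) = 1.350×10^5 × 3.948² / (π² × 7.11×10^10) = 2.999×10^-6 m⁴
I_req = 2.999×10^6 mm⁴
Solid square: I = a⁴/12  ⇒  a = (12I)^(1/4) = (12×2.999×10^6)^(1/4) = 77.5 mm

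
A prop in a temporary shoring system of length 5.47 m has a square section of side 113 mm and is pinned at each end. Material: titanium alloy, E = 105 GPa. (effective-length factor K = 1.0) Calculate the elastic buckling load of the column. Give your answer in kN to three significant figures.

I = a⁴/12 = 113⁴/12 = 1.359×10^7 mm⁴
I = 1.359×10^7 mm⁴ = 1.359×10^-5 m⁴
Effective length L_e = K·L = 1 × 5.47 = 5.470 m
P_cr = π²EI / L_e² = π² × 105×10⁹ × 1.359×10^-5 / 5.470² = 4.706×10^5 N

P_cr ≈ 471 kN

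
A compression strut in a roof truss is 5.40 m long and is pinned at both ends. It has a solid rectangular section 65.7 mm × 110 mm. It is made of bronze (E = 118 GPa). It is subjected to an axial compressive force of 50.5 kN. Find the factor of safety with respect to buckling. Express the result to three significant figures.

n ≈ 2.06

Buckling occurs about the weak axis: I_min = h·b³/12 with b = 65.7 mm (the shorter side).
I_min = 110×65.7³/12 = 2.600×10^6 mm⁴
I = 2.600×10^6 mm⁴ = 2.600×10^-6 m⁴
Effective length L_e = K·L = 1 × 5.40 = 5.400 m
P_cr = π²EI / L_e² = π² × 118×10⁹ × 2.600×10^-6 / 5.400² = 1.038×10^5 N
Factor of safety n = P_cr / P = 103.82 / 50.5 = 2.06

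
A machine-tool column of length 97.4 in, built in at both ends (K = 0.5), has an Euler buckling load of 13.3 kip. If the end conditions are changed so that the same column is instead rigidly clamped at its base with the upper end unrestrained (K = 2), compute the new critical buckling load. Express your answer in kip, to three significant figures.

P_cr ∝ 1/K², so P_cr,new = P_cr,old × (K_old/K_new)² = 13.3 × (0.5/2)²
= 13.3 × 0.06250 = 0.831 kip

P_cr ≈ 0.831 kip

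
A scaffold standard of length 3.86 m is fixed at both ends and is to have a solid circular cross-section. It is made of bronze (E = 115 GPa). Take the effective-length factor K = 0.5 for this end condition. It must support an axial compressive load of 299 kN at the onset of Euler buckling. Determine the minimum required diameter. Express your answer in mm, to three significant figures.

d ≈ 66.9 mm

L_e = K·L = 0.5 × 3.86 = 1.930 m
Required I = P_cr·L_e²/(π²E) = 2.990×10^5 × 1.930² / (π² × 1.15×10^11) = 9.813×10^-7 m⁴
I_req = 9.813×10^5 mm⁴
Solid circle: I = πd⁴/64  ⇒  d = (64I/π)^(1/4) = (64×9.813×10^5/π)^(1/4) = 66.9 mm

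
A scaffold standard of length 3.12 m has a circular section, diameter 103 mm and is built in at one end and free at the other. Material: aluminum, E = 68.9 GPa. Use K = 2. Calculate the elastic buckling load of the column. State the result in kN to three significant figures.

P_cr ≈ 96.5 kN

I = πd⁴/64 = π×103⁴/64 = 5.525×10^6 mm⁴
I = 5.525×10^6 mm⁴ = 5.525×10^-6 m⁴
Effective length L_e = K·L = 2 × 3.12 = 6.240 m
P_cr = π²EI / L_e² = π² × 68.9×10⁹ × 5.525×10^-6 / 6.240² = 9.649×10^4 N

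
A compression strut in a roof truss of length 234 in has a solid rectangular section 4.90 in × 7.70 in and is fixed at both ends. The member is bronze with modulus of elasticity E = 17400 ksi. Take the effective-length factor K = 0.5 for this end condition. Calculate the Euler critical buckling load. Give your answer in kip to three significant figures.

Buckling occurs about the weak axis: I_min = h·b³/12 with b = 4.90 in (the shorter side).
I_min = 7.70×4.90³/12 = 75.49 in⁴
Effective length L_e = K·L = 0.5 × 234 = 117.0 in
P_cr = π²EI / L_e² = π² × 17400×10³ × 75.49 / 117.0² = 9.471×10^5 lb

P_cr ≈ 947 kip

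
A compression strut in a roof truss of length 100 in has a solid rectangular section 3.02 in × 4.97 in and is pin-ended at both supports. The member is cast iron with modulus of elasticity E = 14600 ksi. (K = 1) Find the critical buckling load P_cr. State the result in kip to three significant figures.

Buckling occurs about the weak axis: I_min = h·b³/12 with b = 3.02 in (the shorter side).
I_min = 4.97×3.02³/12 = 11.41 in⁴
Effective length L_e = K·L = 1 × 100 = 100.0 in
P_cr = π²EI / L_e² = π² × 14600×10³ × 11.41 / 100.0² = 1.644×10^5 lb

P_cr ≈ 164 kip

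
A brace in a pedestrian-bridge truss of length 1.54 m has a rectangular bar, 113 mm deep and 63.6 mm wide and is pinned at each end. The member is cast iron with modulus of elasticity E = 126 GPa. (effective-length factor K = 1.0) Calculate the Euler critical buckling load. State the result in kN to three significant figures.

Buckling occurs about the weak axis: I_min = h·b³/12 with b = 63.6 mm (the shorter side).
I_min = 113×63.6³/12 = 2.423×10^6 mm⁴
I = 2.423×10^6 mm⁴ = 2.423×10^-6 m⁴
Effective length L_e = K·L = 1 × 1.54 = 1.540 m
P_cr = π²EI / L_e² = π² × 126×10⁹ × 2.423×10^-6 / 1.540² = 1.270×10^6 N

P_cr ≈ 1270 kN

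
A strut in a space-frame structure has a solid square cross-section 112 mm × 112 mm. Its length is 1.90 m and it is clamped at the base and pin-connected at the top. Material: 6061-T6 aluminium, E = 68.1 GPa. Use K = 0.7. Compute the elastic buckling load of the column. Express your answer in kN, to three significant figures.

I = a⁴/12 = 112⁴/12 = 1.311×10^7 mm⁴
I = 1.311×10^7 mm⁴ = 1.311×10^-5 m⁴
Effective length L_e = K·L = 0.7 × 1.90 = 1.330 m
P_cr = π²EI / L_e² = π² × 68.1×10⁹ × 1.311×10^-5 / 1.330² = 4.982×10^6 N

P_cr ≈ 4980 kN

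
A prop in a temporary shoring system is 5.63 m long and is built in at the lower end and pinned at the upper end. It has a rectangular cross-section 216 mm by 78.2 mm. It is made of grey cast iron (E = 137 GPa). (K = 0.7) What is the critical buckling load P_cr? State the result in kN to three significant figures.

P_cr ≈ 749 kN

Buckling occurs about the weak axis: I_min = h·b³/12 with b = 78.2 mm (the shorter side).
I_min = 216×78.2³/12 = 8.608×10^6 mm⁴
I = 8.608×10^6 mm⁴ = 8.608×10^-6 m⁴
Effective length L_e = K·L = 0.7 × 5.63 = 3.941 m
P_cr = π²EI / L_e² = π² × 137×10⁹ × 8.608×10^-6 / 3.941² = 7.494×10^5 N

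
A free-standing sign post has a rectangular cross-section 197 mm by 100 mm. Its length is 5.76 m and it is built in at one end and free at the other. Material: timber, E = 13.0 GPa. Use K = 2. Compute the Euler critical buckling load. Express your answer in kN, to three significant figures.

Buckling occurs about the weak axis: I_min = h·b³/12 with b = 100 mm (the shorter side).
I_min = 197×100³/12 = 1.642×10^7 mm⁴
I = 1.642×10^7 mm⁴ = 1.642×10^-5 m⁴
Effective length L_e = K·L = 2 × 5.76 = 11.52 m
P_cr = π²EI / L_e² = π² × 13.0×10⁹ × 1.642×10^-5 / 11.52² = 1.587×10^4 N

P_cr ≈ 15.9 kN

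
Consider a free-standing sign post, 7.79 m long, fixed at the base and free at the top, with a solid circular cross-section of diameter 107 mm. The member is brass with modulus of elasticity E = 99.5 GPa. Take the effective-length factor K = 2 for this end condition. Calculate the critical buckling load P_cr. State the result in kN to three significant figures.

I = πd⁴/64 = π×107⁴/64 = 6.434×10^6 mm⁴
I = 6.434×10^6 mm⁴ = 6.434×10^-6 m⁴
Effective length L_e = K·L = 2 × 7.79 = 15.58 m
P_cr = π²EI / L_e² = π² × 99.5×10⁹ × 6.434×10^-6 / 15.58² = 2.603×10^4 N

P_cr ≈ 26.0 kN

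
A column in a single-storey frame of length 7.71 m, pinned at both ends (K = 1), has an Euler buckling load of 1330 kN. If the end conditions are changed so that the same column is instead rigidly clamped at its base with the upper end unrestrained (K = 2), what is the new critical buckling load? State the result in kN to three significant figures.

P_cr ∝ 1/K², so P_cr,new = P_cr,old × (K_old/K_new)² = 1330 × (1/2)²
= 1330 × 0.2500 = 332 kN

P_cr ≈ 332 kN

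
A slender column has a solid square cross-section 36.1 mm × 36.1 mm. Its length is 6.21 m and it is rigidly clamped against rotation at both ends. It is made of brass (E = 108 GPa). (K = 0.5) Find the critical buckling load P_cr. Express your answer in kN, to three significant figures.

I = a⁴/12 = 36.1⁴/12 = 1.415×10^5 mm⁴
I = 1.415×10^5 mm⁴ = 1.415×10^-7 m⁴
Effective length L_e = K·L = 0.5 × 6.21 = 3.105 m
P_cr = π²EI / L_e² = π² × 108×10⁹ × 1.415×10^-7 / 3.105² = 1.565×10^4 N

P_cr ≈ 15.6 kN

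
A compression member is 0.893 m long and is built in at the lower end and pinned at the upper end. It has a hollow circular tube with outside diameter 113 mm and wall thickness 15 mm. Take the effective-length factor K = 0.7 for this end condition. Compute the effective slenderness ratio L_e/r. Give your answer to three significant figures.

Inner diameter d_i = 113 − 2×15 = 83.00 mm
I = π(d_o⁴ − d_i⁴)/64 = π(113⁴ − 83.00⁴)/64 = 5.674×10^6 mm⁴
A = 4.618×10^3 mm²;  r_min = √(I/A) = √(5.674×10^6/4.618×10^3) = 35.05 mm
L_e = K·L = 0.7 × 0.893 m = 0.6251 m = 625.10 mm
λ = L_e / r_min = 625.10 / 35.05 = 17.8

λ ≈ 17.8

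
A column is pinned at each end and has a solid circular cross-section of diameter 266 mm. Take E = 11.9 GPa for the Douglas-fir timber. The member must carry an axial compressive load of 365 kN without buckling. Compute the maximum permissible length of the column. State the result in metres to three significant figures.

L_max ≈ 8.89 m

I = πd⁴/64 = π×266⁴/64 = 2.458×10^8 mm⁴
I = 2.458×10^-4 m⁴
At the buckling limit P_cr = P = 3.650×10^5 N
From P_cr = π²EI/(K·L)²:  L = (1/K)·√(π²EI/P_cr) = (1/1)·√(π²×1.19×10^10×2.458×10^-4/3.650×10^5)
L = 8.89 m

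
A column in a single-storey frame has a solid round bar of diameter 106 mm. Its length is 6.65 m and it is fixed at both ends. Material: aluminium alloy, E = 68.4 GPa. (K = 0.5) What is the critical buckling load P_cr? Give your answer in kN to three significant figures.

I = πd⁴/64 = π×106⁴/64 = 6.197×10^6 mm⁴
I = 6.197×10^6 mm⁴ = 6.197×10^-6 m⁴
Effective length L_e = K·L = 0.5 × 6.65 = 3.325 m
P_cr = π²EI / L_e² = π² × 68.4×10⁹ × 6.197×10^-6 / 3.325² = 3.784×10^5 N

P_cr ≈ 378 kN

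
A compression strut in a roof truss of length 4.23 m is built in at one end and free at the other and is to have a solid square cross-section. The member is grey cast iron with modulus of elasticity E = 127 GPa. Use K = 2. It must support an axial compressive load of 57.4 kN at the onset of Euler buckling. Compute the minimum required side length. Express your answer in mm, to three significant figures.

L_e = K·L = 2 × 4.23 = 8.460 m
Required I = P_cr·L_e²/(π²E) = 5.740×10^4 × 8.460² / (π² × 1.27×10^11) = 3.278×10^-6 m⁴
I_req = 3.278×10^6 mm⁴
Solid square: I = a⁴/12  ⇒  a = (12I)^(1/4) = (12×3.278×10^6)^(1/4) = 79.2 mm

a ≈ 79.2 mm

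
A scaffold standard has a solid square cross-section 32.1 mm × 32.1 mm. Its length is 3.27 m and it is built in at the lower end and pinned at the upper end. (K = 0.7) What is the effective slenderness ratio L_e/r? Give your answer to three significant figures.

I = a⁴/12 = 32.1⁴/12 = 8.848×10^4 mm⁴
A = 1.030×10^3 mm²;  r_min = √(I/A) = √(8.848×10^4/1.030×10^3) = 9.266 mm
L_e = K·L = 0.7 × 3.27 m = 2.289 m = 2289.0 mm
λ = L_e / r_min = 2289.0 / 9.266 = 247

λ ≈ 247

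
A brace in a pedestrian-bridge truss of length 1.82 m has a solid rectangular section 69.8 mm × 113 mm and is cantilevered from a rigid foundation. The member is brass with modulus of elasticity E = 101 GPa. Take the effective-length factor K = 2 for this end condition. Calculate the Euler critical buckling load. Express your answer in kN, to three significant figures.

P_cr ≈ 241 kN

Buckling occurs about the weak axis: I_min = h·b³/12 with b = 69.8 mm (the shorter side).
I_min = 113×69.8³/12 = 3.202×10^6 mm⁴
I = 3.202×10^6 mm⁴ = 3.202×10^-6 m⁴
Effective length L_e = K·L = 2 × 1.82 = 3.640 m
P_cr = π²EI / L_e² = π² × 101×10⁹ × 3.202×10^-6 / 3.640² = 2.409×10^5 N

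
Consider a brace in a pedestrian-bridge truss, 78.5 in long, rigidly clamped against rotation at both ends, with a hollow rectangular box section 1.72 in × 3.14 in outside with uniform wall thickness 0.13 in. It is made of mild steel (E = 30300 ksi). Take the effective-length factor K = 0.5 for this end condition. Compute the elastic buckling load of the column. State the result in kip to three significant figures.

P_cr ≈ 113 kip

Inner dimensions: h_i = 3.14 − 2×0.13 = 2.880 in, b_i = 1.72 − 2×0.13 = 1.460 in
Weak-axis I_min = (h_o·b_o³ − h_i·b_i³)/12 with b_o = 1.72, b_i = 1.460 in (shorter outer/inner sides).
I_min = (3.14×1.72³ − 2.880×1.460³)/12 = 0.5846 in⁴
Effective length L_e = K·L = 0.5 × 78.5 = 39.25 in
P_cr = π²EI / L_e² = π² × 30300×10³ × 0.5846 / 39.25² = 1.135×10^5 lb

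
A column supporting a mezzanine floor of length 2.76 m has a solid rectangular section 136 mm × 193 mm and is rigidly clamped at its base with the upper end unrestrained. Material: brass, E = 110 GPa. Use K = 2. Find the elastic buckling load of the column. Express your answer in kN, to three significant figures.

Buckling occurs about the weak axis: I_min = h·b³/12 with b = 136 mm (the shorter side).
I_min = 193×136³/12 = 4.046×10^7 mm⁴
I = 4.046×10^7 mm⁴ = 4.046×10^-5 m⁴
Effective length L_e = K·L = 2 × 2.76 = 5.520 m
P_cr = π²EI / L_e² = π² × 110×10⁹ × 4.046×10^-5 / 5.520² = 1.441×10^6 N

P_cr ≈ 1440 kN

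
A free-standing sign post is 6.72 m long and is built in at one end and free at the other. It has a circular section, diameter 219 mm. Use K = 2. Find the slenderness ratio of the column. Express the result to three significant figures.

λ ≈ 245

For a solid circle r = d/4 = 219/4 = 54.75 mm
L_e = K·L = 2 × 6.72 m = 13.44 m = 13440 mm
λ = L_e / r_min = 13440 / 54.75 = 245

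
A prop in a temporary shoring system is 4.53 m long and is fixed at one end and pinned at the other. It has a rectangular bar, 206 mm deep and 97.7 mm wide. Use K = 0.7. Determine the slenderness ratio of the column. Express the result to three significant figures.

For a rectangle r_min = b/√12 = 97.7/√12 = 28.20 mm
L_e = K·L = 0.7 × 4.53 m = 3.171 m = 3171.0 mm
λ = L_e / r_min = 3171.0 / 28.20 = 112

λ ≈ 112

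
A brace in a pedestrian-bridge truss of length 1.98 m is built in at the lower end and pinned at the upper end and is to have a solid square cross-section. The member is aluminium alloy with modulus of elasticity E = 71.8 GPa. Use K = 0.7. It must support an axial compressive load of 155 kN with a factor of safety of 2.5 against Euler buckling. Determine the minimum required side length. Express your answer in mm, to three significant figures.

Required P_cr = n·P = 2.5 × 155 = 387.5 kN
L_e = K·L = 0.7 × 1.98 = 1.386 m
Required I = P_cr·L_e²/(π²E) = 3.875×10^5 × 1.386² / (π² × 7.18×10^10) = 1.050×10^-6 m⁴
I_req = 1.050×10^6 mm⁴
Solid square: I = a⁴/12  ⇒  a = (12I)^(1/4) = (12×1.050×10^6)^(1/4) = 59.6 mm

a ≈ 59.6 mm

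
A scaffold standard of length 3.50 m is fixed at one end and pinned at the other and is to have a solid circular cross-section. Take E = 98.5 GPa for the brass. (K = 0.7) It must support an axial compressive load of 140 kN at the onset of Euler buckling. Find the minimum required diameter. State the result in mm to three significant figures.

L_e = K·L = 0.7 × 3.50 = 2.450 m
Required I = P_cr·L_e²/(π²E) = 1.400×10^5 × 2.450² / (π² × 9.85×10^10) = 8.644×10^-7 m⁴
I_req = 8.644×10^5 mm⁴
Solid circle: I = πd⁴/64  ⇒  d = (64I/π)^(1/4) = (64×8.644×10^5/π)^(1/4) = 64.8 mm

d ≈ 64.8 mm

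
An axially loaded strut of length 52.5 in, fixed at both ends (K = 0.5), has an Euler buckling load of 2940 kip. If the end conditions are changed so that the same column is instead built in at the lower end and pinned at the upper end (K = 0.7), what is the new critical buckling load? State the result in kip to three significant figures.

P_cr ∝ 1/K², so P_cr,new = P_cr,old × (K_old/K_new)² = 2940 × (0.5/0.7)²
= 2940 × 0.5102 = 1500 kip

P_cr ≈ 1500 kip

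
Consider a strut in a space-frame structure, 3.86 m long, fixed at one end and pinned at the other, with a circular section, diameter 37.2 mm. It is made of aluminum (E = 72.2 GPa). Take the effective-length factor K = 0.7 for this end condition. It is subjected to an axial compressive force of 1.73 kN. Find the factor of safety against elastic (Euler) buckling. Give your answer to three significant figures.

n ≈ 5.30

I = πd⁴/64 = π×37.2⁴/64 = 9.400×10^4 mm⁴
I = 9.400×10^4 mm⁴ = 9.400×10^-8 m⁴
Effective length L_e = K·L = 0.7 × 3.86 = 2.702 m
P_cr = π²EI / L_e² = π² × 72.2×10⁹ × 9.400×10^-8 / 2.702² = 9.175×10^3 N
Factor of safety n = P_cr / P = 9.1750 / 1.73 = 5.30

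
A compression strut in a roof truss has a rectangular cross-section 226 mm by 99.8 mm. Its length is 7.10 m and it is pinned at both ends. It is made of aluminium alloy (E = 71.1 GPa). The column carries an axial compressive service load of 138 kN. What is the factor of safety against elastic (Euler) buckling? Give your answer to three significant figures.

n ≈ 1.89

Buckling occurs about the weak axis: I_min = h·b³/12 with b = 99.8 mm (the shorter side).
I_min = 226×99.8³/12 = 1.872×10^7 mm⁴
I = 1.872×10^7 mm⁴ = 1.872×10^-5 m⁴
Effective length L_e = K·L = 1 × 7.10 = 7.100 m
P_cr = π²EI / L_e² = π² × 71.1×10⁹ × 1.872×10^-5 / 7.100² = 2.606×10^5 N
Factor of safety n = P_cr / P = 260.60 / 138 = 1.89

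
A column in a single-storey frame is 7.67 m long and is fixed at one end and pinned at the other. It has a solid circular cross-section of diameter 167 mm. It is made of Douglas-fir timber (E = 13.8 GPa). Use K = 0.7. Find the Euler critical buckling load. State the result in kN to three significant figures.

P_cr ≈ 180 kN

I = πd⁴/64 = π×167⁴/64 = 3.818×10^7 mm⁴
I = 3.818×10^7 mm⁴ = 3.818×10^-5 m⁴
Effective length L_e = K·L = 0.7 × 7.67 = 5.369 m
P_cr = π²EI / L_e² = π² × 13.8×10⁹ × 3.818×10^-5 / 5.369² = 1.804×10^5 N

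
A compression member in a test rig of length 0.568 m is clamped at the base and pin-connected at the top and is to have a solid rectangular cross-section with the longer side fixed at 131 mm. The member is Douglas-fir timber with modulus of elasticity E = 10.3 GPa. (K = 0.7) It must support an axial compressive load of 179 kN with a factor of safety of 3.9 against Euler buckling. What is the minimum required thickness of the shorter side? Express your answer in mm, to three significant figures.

b ≈ 46.3 mm

Required P_cr = n·P = 3.9 × 179 = 698.1 kN
L_e = K·L = 0.7 × 0.568 = 0.3976 m
Required I = P_cr·L_e²/(π²E) = 6.981×10^5 × 0.3976² / (π² × 1.03×10^10) = 1.086×10^-6 m⁴
I_req = 1.086×10^6 mm⁴
Rectangle, weak axis: I_min = h·b³/12 with h = 131 mm fixed  ⇒  b = (12I/h)^(1/3) = 46.3 mm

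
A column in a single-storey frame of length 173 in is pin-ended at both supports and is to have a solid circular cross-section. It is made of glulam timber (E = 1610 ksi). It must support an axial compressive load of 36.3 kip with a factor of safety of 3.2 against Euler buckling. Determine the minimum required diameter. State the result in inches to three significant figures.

d ≈ 8.17 in

Required P_cr = n·P = 3.2 × 36.3 = 116.2 kip
L_e = K·L = 1 × 173 = 173.0 in
Required I = P_cr·L_e²/(π²E) = 1.162×10^5 × 173.0² / (π² × 1.61×10^6) = 218.8 in⁴
Solid circle: I = πd⁴/64  ⇒  d = (64I/π)^(1/4) = (64×218.8/π)^(1/4) = 8.17 in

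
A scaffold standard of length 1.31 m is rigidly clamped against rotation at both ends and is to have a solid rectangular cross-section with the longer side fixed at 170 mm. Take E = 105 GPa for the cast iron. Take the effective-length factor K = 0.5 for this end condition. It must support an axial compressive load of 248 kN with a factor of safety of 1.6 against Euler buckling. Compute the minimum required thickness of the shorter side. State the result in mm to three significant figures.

Required P_cr = n·P = 1.6 × 248 = 396.8 kN
L_e = K·L = 0.5 × 1.31 = 0.6550 m
Required I = P_cr·L_e²/(π²E) = 3.968×10^5 × 0.6550² / (π² × 1.05×10^11) = 1.643×10^-7 m⁴
I_req = 1.643×10^5 mm⁴
Rectangle, weak axis: I_min = h·b³/12 with h = 170 mm fixed  ⇒  b = (12I/h)^(1/3) = 22.6 mm

b ≈ 22.6 mm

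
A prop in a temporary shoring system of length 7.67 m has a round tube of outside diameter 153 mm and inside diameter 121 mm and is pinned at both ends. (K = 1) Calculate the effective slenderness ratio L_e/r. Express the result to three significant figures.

d_o = 153 mm, d_i = 121 mm
I = π(d_o⁴ − d_i⁴)/64 = π(153⁴ − 121.0⁴)/64 = 1.638×10^7 mm⁴
A = 6.886×10^3 mm²;  r_min = √(I/A) = √(1.638×10^7/6.886×10^3) = 48.77 mm
L_e = K·L = 1 × 7.67 m = 7.670 m = 7670.0 mm
λ = L_e / r_min = 7670.0 / 48.77 = 157

λ ≈ 157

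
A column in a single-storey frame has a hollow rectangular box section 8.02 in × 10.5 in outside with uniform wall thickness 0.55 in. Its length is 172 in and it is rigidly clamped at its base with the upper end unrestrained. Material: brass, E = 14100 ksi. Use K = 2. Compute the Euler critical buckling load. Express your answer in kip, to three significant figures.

P_cr ≈ 226 kip

Inner dimensions: h_i = 10.5 − 2×0.55 = 9.400 in, b_i = 8.02 − 2×0.55 = 6.920 in
Weak-axis I_min = (h_o·b_o³ − h_i·b_i³)/12 with b_o = 8.02, b_i = 6.920 in (shorter outer/inner sides).
I_min = (10.5×8.02³ − 9.400×6.920³)/12 = 191.8 in⁴
Effective length L_e = K·L = 2 × 172 = 344.0 in
P_cr = π²EI / L_e² = π² × 14100×10³ × 191.8 / 344.0² = 2.255×10^5 lb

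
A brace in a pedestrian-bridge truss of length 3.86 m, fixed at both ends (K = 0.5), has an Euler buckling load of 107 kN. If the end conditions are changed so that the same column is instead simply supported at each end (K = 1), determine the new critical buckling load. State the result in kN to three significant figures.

P_cr ≈ 26.8 kN

P_cr ∝ 1/K², so P_cr,new = P_cr,old × (K_old/K_new)² = 107 × (0.5/1)²
= 107 × 0.2500 = 26.8 kN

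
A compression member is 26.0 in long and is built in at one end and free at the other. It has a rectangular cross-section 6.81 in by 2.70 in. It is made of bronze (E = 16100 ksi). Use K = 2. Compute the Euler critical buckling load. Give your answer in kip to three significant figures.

Buckling occurs about the weak axis: I_min = h·b³/12 with b = 2.70 in (the shorter side).
I_min = 6.81×2.70³/12 = 11.17 in⁴
Effective length L_e = K·L = 2 × 26.0 = 52.00 in
P_cr = π²EI / L_e² = π² × 16100×10³ × 11.17 / 52.00² = 6.564×10^5 lb

P_cr ≈ 656 kip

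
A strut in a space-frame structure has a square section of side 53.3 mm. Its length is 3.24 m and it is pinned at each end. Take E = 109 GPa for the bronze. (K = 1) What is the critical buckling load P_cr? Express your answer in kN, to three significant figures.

P_cr ≈ 68.9 kN

I = a⁴/12 = 53.3⁴/12 = 6.726×10^5 mm⁴
I = 6.726×10^5 mm⁴ = 6.726×10^-7 m⁴
Effective length L_e = K·L = 1 × 3.24 = 3.240 m
P_cr = π²EI / L_e² = π² × 109×10⁹ × 6.726×10^-7 / 3.240² = 6.892×10^4 N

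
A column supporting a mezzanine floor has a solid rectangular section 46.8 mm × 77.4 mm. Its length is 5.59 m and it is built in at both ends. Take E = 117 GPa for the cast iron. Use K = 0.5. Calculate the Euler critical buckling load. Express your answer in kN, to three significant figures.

Buckling occurs about the weak axis: I_min = h·b³/12 with b = 46.8 mm (the shorter side).
I_min = 77.4×46.8³/12 = 6.611×10^5 mm⁴
I = 6.611×10^5 mm⁴ = 6.611×10^-7 m⁴
Effective length L_e = K·L = 0.5 × 5.59 = 2.795 m
P_cr = π²EI / L_e² = π² × 117×10⁹ × 6.611×10^-7 / 2.795² = 9.773×10^4 N

P_cr ≈ 97.7 kN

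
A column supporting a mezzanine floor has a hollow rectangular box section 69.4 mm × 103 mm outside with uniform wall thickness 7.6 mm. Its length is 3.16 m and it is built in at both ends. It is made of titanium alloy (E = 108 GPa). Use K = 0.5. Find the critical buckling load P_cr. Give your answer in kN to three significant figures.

Inner dimensions: h_i = 103 − 2×7.6 = 87.80 mm, b_i = 69.4 − 2×7.6 = 54.20 mm
Weak-axis I_min = (h_o·b_o³ − h_i·b_i³)/12 with b_o = 69.4, b_i = 54.20 mm (shorter outer/inner sides).
I_min = (103×69.4³ − 87.80×54.20³)/12 = 1.704×10^6 mm⁴
I = 1.704×10^6 mm⁴ = 1.704×10^-6 m⁴
Effective length L_e = K·L = 0.5 × 3.16 = 1.580 m
P_cr = π²EI / L_e² = π² × 108×10⁹ × 1.704×10^-6 / 1.580² = 7.276×10^5 N

P_cr ≈ 728 kN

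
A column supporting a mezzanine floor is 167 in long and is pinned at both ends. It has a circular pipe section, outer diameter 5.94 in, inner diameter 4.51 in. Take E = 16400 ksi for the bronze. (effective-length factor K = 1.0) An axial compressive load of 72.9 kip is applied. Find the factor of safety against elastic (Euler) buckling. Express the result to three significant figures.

d_o = 5.94 in, d_i = 4.51 in
I = π(d_o⁴ − d_i⁴)/64 = π(5.94⁴ − 4.510⁴)/64 = 40.80 in⁴
Effective length L_e = K·L = 1 × 167 = 167.0 in
P_cr = π²EI / L_e² = π² × 16400×10³ × 40.80 / 167.0² = 2.368×10^5 lb
Factor of safety n = P_cr / P = 236.81 / 72.9 = 3.25

n ≈ 3.25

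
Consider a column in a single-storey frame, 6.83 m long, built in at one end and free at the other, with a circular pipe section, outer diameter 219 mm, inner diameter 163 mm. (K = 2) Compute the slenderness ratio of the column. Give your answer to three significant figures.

d_o = 219 mm, d_i = 163 mm
I = π(d_o⁴ − d_i⁴)/64 = π(219⁴ − 163.0⁴)/64 = 7.826×10^7 mm⁴
A = 1.680×10^4 mm²;  r_min = √(I/A) = √(7.826×10^7/1.680×10^4) = 68.25 mm
L_e = K·L = 2 × 6.83 m = 13.66 m = 13660 mm
λ = L_e / r_min = 13660 / 68.25 = 200

λ ≈ 200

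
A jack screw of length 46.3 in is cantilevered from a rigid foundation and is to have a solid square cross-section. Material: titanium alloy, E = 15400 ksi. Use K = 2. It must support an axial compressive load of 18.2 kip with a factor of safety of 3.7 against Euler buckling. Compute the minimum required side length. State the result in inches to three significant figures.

Required P_cr = n·P = 3.7 × 18.2 = 67.34 kip
L_e = K·L = 2 × 46.3 = 92.60 in
Required I = P_cr·L_e²/(π²E) = 6.734×10^4 × 92.60² / (π² × 1.54×10^7) = 3.799 in⁴
Solid square: I = a⁴/12  ⇒  a = (12I)^(1/4) = (12×3.799)^(1/4) = 2.60 in

a ≈ 2.60 in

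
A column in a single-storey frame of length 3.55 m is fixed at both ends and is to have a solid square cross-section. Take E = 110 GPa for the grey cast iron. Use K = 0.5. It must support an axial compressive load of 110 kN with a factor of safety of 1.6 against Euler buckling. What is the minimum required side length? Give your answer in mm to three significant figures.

a ≈ 49.8 mm

Required P_cr = n·P = 1.6 × 110 = 176.0 kN
L_e = K·L = 0.5 × 3.55 = 1.775 m
Required I = P_cr·L_e²/(π²E) = 1.760×10^5 × 1.775² / (π² × 1.10×10^11) = 5.108×10^-7 m⁴
I_req = 5.108×10^5 mm⁴
Solid square: I = a⁴/12  ⇒  a = (12I)^(1/4) = (12×5.108×10^5)^(1/4) = 49.8 mm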